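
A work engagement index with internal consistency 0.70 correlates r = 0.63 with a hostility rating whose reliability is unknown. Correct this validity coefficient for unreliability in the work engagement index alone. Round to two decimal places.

Single correction: r_c = r_obs / √r_xx = 0.63 / √0.70 = 0.63 / 0.8367 ≈ 0.75.

0.75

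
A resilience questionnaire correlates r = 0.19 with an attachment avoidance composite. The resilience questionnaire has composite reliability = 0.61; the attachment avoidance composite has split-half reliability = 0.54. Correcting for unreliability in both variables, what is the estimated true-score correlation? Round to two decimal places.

r_true = r_obs / √(r_xx · r_yy) = 0.19 / √(0.61 × 0.54) = 0.19 / √0.3294 = 0.19 / 0.5739 ≈ 0.33.

0.33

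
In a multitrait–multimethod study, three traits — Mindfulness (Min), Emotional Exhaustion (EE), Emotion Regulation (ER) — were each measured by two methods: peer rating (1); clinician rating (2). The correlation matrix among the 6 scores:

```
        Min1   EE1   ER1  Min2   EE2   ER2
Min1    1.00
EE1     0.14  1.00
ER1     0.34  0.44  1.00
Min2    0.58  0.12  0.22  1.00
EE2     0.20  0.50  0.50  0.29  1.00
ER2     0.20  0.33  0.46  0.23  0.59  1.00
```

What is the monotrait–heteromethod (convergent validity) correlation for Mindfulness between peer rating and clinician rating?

0.58

Same trait (Min), different methods: r(Min1, Min2) = 0.58.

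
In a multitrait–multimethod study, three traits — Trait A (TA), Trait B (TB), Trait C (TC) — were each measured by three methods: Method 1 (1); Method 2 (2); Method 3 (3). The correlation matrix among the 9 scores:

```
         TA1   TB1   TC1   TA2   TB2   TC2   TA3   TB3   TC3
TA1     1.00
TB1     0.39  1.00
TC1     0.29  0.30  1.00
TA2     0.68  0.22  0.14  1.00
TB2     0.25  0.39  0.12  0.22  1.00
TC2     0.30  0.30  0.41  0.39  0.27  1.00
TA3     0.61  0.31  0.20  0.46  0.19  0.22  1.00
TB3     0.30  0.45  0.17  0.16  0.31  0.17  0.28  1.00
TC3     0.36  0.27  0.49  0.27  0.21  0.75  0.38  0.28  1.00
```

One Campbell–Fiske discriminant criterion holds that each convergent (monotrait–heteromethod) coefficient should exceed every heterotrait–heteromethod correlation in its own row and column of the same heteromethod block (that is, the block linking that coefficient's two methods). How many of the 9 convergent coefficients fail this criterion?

Convergent coefficients and their comparison sets:
TA (methods 1·2): 0.68 vs {0.25, 0.22, 0.30, 0.14} → pass.
TA (methods 1·3): 0.61 vs {0.30, 0.31, 0.36, 0.20} → pass.
TA (methods 2·3): 0.46 vs {0.16, 0.19, 0.27, 0.22} → pass.
TB (methods 1·2): 0.39 vs {0.22, 0.25, 0.30, 0.12} → pass.
TB (methods 1·3): 0.45 vs {0.31, 0.30, 0.27, 0.17} → pass.
TB (methods 2·3): 0.31 vs {0.19, 0.16, 0.21, 0.17} → pass.
TC (methods 1·2): 0.41 vs {0.14, 0.30, 0.12, 0.30} → pass.
TC (methods 1·3): 0.49 vs {0.20, 0.36, 0.17, 0.27} → pass.
TC (methods 2·3): 0.75 vs {0.22, 0.27, 0.17, 0.21} → pass.
0 of 9 fail.

0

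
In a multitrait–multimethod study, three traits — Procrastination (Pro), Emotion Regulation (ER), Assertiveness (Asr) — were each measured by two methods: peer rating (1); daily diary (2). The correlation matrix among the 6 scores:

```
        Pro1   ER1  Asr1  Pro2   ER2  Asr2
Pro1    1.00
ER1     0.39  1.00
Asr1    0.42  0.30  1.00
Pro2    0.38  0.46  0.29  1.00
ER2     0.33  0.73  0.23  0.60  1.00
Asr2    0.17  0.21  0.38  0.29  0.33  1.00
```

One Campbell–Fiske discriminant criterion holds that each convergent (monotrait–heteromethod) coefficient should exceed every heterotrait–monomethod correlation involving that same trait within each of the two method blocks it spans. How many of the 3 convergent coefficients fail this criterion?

Checking each validity diagonal entry against its comparison values:
Pro (methods 1·2): 0.38 vs {0.39, 0.60, 0.42, 0.29} → fail.
ER (methods 1·2): 0.73 vs {0.39, 0.60, 0.30, 0.33} → pass.
Asr (methods 1·2): 0.38 vs {0.42, 0.29, 0.30, 0.33} → fail.
2 of 3 fail.

2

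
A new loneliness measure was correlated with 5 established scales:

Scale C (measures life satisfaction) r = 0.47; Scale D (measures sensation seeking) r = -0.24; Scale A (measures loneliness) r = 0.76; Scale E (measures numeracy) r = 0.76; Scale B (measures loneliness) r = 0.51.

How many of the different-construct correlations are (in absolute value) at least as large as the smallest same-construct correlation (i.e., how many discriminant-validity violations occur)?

Convergent (same construct = loneliness): Scale A, Scale B.
Smallest convergent = 0.51. Discriminant |r|: 0.47, 0.24, 0.76; count ≥ 0.51 → 1.

1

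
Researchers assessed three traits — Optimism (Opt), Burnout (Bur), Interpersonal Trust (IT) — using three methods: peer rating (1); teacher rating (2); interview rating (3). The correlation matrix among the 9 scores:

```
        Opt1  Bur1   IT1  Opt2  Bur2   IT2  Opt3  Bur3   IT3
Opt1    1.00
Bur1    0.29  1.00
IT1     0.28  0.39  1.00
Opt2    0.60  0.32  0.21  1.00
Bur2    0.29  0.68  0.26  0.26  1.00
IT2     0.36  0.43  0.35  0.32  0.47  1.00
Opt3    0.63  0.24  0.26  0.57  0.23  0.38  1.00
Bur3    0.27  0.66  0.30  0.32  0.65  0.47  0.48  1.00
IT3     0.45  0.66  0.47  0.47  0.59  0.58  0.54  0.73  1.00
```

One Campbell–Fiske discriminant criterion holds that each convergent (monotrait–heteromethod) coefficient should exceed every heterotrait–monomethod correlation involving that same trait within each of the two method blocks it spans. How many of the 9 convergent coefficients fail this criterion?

5

Checking each validity diagonal entry against its comparison values:
Opt (methods 1·2): 0.60 vs {0.29, 0.26, 0.28, 0.32} → pass.
Opt (methods 1·3): 0.63 vs {0.29, 0.48, 0.28, 0.54} → pass.
Opt (methods 2·3): 0.57 vs {0.26, 0.48, 0.32, 0.54} → pass.
Bur (methods 1·2): 0.68 vs {0.29, 0.26, 0.39, 0.47} → pass.
Bur (methods 1·3): 0.66 vs {0.29, 0.48, 0.39, 0.73} → fail.
Bur (methods 2·3): 0.65 vs {0.26, 0.48, 0.47, 0.73} → fail.
IT (methods 1·2): 0.35 vs {0.28, 0.32, 0.39, 0.47} → fail.
IT (methods 1·3): 0.47 vs {0.28, 0.54, 0.39, 0.73} → fail.
IT (methods 2·3): 0.58 vs {0.32, 0.54, 0.47, 0.73} → fail.
5 of 9 fail.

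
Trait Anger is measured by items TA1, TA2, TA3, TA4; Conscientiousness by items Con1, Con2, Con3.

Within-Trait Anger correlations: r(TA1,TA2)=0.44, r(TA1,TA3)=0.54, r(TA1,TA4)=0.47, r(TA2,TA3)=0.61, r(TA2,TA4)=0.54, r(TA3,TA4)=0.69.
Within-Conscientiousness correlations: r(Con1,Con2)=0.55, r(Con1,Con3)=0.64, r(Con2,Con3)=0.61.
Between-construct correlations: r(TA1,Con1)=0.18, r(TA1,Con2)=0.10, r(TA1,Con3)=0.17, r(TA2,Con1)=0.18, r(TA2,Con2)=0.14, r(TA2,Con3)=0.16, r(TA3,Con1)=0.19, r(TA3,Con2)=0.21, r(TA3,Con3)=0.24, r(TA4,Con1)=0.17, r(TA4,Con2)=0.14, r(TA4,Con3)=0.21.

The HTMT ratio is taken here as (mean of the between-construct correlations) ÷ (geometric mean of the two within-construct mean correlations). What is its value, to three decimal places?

0.304

Mean between = 2.09/12 = 0.1742.
Mean within-TA = 3.29/6 = 0.5483; mean within-Con = 1.80/3 = 0.6000.
Geometric mean = √(0.5483 × 0.6000) = 0.5736.
HTMT = 0.1742 / 0.5736 = 0.304.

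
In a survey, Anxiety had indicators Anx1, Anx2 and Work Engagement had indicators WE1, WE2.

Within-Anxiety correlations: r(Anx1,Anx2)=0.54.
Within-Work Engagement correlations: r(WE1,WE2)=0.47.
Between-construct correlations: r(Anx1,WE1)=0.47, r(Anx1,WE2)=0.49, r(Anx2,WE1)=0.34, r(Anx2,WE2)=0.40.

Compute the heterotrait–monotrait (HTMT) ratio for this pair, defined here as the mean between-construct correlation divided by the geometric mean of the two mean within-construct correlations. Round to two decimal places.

0.84

Mean between = 1.70/4 = 0.4250.
Mean within-Anx = 0.54/1 = 0.5400; mean within-WE = 0.47/1 = 0.4700.
Geometric mean = √(0.5400 × 0.4700) = 0.5038.
HTMT = 0.4250 / 0.5038 = 0.84.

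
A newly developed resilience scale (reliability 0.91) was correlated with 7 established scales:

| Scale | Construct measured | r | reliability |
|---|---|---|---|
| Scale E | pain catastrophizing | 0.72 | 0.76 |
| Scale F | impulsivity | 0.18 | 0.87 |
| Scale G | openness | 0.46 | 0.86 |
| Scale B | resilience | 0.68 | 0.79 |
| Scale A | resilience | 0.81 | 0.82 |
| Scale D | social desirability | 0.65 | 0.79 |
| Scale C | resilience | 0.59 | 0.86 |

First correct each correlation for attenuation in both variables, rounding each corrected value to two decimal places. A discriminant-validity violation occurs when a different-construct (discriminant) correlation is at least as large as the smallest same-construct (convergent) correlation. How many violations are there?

2

Disattenuated r (r / √(r_scale · r_new)):
  Scale E (disc): 0.72 / √(0.76·0.91) = 0.87
  Scale F (disc): 0.18 / √(0.87·0.91) = 0.20
  Scale G (disc): 0.46 / √(0.86·0.91) = 0.52
  Scale B (conv): 0.68 / √(0.79·0.91) = 0.80
  Scale A (conv): 0.81 / √(0.82·0.91) = 0.94
  Scale D (disc): 0.65 / √(0.79·0.91) = 0.77
  Scale C (conv): 0.59 / √(0.86·0.91) = 0.67
Smallest convergent = 0.67. Discriminant values: 0.87, 0.20, 0.52, 0.77; count ≥ 0.67 → 2.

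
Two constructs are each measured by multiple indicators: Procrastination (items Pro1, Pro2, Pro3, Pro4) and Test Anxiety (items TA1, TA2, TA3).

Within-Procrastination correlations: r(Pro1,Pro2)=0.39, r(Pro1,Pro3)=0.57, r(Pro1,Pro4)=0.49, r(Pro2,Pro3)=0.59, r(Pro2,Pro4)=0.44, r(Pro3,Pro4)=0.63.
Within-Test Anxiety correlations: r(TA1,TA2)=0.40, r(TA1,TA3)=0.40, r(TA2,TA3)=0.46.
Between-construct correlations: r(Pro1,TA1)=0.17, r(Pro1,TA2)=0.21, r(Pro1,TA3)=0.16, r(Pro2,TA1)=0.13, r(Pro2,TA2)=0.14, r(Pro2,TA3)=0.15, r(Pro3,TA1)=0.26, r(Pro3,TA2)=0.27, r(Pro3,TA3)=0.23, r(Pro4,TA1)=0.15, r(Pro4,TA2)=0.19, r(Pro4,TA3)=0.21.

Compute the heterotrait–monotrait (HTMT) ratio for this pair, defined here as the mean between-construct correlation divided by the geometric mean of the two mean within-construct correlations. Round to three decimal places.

0.405

Mean between = 2.27/12 = 0.1892.
Mean within-Pro = 3.11/6 = 0.5183; mean within-TA = 1.26/3 = 0.4200.
Geometric mean = √(0.5183 × 0.4200) = 0.4666.
HTMT = 0.1892 / 0.4666 = 0.405.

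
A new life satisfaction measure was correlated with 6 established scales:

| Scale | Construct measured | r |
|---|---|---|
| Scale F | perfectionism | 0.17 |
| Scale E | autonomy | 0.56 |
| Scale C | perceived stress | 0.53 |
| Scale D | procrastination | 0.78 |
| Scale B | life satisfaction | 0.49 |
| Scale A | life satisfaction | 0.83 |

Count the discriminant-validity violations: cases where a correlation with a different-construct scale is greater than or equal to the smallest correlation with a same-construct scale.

Convergent (same construct = life satisfaction): Scale B, Scale A.
Smallest convergent = 0.49. Discriminant values: 0.17, 0.56, 0.53, 0.78; count ≥ 0.49 → 3.

3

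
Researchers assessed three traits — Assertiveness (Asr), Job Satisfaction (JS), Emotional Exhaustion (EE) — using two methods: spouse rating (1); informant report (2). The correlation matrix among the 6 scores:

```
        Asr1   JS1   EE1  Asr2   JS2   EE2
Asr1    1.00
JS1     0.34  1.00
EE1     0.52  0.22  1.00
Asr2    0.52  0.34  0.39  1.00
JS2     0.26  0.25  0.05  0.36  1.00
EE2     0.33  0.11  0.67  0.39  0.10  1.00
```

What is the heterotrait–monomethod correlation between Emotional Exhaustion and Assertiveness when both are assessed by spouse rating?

Different traits, same method: r(EE1, Asr1) = 0.52.

0.52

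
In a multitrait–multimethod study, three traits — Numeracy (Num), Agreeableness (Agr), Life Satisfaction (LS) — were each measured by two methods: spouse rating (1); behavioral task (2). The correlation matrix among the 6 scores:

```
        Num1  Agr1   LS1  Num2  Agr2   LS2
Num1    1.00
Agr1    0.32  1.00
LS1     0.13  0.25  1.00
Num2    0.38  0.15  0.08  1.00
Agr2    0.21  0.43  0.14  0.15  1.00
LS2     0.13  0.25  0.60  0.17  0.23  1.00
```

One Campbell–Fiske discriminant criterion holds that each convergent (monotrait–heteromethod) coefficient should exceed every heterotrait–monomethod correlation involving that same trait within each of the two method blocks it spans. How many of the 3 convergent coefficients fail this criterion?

0

Convergent coefficients and their comparison sets:
Num (methods 1·2): 0.38 vs {0.32, 0.15, 0.13, 0.17} → pass.
Agr (methods 1·2): 0.43 vs {0.32, 0.15, 0.25, 0.23} → pass.
LS (methods 1·2): 0.60 vs {0.13, 0.17, 0.25, 0.23} → pass.
0 of 3 fail.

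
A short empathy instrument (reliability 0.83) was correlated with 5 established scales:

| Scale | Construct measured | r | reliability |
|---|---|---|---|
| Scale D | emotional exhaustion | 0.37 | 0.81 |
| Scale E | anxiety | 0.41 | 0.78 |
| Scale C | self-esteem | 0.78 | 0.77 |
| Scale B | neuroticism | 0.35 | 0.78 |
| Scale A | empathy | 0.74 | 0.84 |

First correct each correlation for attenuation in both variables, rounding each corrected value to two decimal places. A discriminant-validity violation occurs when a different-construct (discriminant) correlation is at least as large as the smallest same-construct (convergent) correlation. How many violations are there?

Disattenuated r (r / √(r_scale · r_new)):
  Scale D (disc): 0.37 / √(0.81·0.83) = 0.45
  Scale E (disc): 0.41 / √(0.78·0.83) = 0.51
  Scale C (disc): 0.78 / √(0.77·0.83) = 0.98
  Scale B (disc): 0.35 / √(0.78·0.83) = 0.43
  Scale A (conv): 0.74 / √(0.84·0.83) = 0.89
Smallest convergent = 0.89. Discriminant values: 0.45, 0.51, 0.98, 0.43; count ≥ 0.89 → 1.

1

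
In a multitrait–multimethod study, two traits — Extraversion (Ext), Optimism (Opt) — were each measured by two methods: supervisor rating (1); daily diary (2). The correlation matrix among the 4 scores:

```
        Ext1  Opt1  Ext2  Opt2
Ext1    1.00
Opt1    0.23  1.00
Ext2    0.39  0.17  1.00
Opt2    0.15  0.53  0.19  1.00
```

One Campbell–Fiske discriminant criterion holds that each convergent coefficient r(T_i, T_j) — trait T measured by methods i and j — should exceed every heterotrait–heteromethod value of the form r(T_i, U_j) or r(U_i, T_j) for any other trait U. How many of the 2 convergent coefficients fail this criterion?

0

Checking each validity diagonal entry against its comparison values:
Ext (methods 1·2): 0.39 vs {0.15, 0.17} → pass.
Opt (methods 1·2): 0.53 vs {0.17, 0.15} → pass.
0 of 2 fail.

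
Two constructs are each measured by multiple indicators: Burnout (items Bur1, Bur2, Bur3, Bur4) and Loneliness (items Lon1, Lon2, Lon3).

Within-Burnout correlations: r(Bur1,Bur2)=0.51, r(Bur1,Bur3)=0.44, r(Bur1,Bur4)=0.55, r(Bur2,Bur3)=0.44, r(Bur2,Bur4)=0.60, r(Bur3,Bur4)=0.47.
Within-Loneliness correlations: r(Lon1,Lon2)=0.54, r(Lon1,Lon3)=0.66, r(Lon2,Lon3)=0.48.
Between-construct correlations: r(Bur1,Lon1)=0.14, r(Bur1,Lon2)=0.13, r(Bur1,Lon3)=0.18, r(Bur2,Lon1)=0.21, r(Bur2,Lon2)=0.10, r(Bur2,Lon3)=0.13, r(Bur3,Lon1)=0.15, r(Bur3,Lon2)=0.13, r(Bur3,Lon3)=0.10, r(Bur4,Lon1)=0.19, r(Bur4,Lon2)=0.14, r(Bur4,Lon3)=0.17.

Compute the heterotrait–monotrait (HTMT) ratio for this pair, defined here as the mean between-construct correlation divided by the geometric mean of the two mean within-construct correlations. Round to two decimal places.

0.28

Between-construct mean = 1.77/12 = 0.1475.
Mean within-Bur = 3.01/6 = 0.5017; mean within-Lon = 1.68/3 = 0.5600.
Geometric mean = √(0.5017 × 0.5600) = 0.5300.
HTMT = 0.1475 / 0.5300 = 0.28.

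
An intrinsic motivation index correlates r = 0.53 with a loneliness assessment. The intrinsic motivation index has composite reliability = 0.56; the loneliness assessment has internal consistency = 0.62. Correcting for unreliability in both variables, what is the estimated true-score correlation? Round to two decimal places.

0.90

r_true = r_obs / √(r_xx · r_yy) = 0.53 / √(0.56 × 0.62) = 0.53 / √0.3472 = 0.53 / 0.5892 ≈ 0.90.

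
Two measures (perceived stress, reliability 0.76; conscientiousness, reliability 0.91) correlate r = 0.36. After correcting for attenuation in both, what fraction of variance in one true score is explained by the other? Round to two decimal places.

0.19

Disattenuated r = 0.36 / √(0.76 × 0.91) = 0.36 / 0.8316 = 0.4329.
Shared true-score variance = 0.4329² = 0.1874 ≈ 0.19.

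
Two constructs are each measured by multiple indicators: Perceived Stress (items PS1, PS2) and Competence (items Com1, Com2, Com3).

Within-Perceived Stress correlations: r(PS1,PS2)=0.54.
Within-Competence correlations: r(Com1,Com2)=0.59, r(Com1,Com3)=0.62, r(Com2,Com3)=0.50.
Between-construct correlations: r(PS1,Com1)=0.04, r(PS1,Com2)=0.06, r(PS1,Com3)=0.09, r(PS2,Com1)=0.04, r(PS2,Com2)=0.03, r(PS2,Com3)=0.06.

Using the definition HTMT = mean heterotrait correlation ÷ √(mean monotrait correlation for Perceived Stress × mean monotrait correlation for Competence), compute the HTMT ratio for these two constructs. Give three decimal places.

Between-construct mean = 0.32/6 = 0.0533.
Mean within-PS = 0.54/1 = 0.5400; mean within-Com = 1.71/3 = 0.5700.
Geometric mean = √(0.5400 × 0.5700) = 0.5548.
HTMT = 0.0533 / 0.5548 = 0.096.

0.096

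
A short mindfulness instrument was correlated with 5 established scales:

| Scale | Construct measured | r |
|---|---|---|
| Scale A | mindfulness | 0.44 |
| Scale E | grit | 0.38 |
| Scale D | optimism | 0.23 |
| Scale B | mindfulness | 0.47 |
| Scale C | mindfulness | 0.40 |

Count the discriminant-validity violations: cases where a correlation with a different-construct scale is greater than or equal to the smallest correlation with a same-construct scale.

Convergent (same construct = mindfulness): Scale A, Scale B, Scale C.
Smallest convergent = 0.40. Discriminant values: 0.38, 0.23; count ≥ 0.40 → 0.

0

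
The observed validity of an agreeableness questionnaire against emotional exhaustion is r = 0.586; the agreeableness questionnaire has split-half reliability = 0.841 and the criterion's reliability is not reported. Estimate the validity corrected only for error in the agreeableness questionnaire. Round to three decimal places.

0.639

Single correction: r_c = r_obs / √r_xx = 0.586 / √0.841 = 0.586 / 0.9171 ≈ 0.639.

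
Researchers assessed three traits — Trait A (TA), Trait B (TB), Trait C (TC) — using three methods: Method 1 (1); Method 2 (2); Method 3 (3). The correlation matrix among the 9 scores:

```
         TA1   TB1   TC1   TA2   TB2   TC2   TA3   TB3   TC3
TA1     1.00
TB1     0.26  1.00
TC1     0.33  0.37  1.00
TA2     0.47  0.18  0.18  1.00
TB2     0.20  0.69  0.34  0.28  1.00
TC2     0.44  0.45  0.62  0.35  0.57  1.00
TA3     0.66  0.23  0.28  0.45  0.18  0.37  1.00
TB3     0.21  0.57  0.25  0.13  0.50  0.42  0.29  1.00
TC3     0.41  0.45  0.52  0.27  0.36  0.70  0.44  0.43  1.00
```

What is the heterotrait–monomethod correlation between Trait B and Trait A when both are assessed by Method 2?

0.28

Different traits, same method: r(TB2, TA2) = 0.28.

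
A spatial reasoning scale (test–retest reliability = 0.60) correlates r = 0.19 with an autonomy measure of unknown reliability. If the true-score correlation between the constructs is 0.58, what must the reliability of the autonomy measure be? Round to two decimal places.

r_true = r_obs / √(r_xx · r_yy) ⇒ 0.58 = 0.19 / √(0.60 · r_yy).
√(0.60 · r_yy) = 0.19 / 0.58 = 0.3276; 0.60 · r_yy = 0.1073; r_yy = 0.1073 / 0.60 ≈ 0.18.

0.18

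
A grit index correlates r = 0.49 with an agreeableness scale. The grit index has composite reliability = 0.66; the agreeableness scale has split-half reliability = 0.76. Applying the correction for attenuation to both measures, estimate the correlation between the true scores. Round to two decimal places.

r_true = r_obs / √(r_xx · r_yy) = 0.49 / √(0.66 × 0.76) = 0.49 / √0.5016 = 0.49 / 0.7082 ≈ 0.69.

0.69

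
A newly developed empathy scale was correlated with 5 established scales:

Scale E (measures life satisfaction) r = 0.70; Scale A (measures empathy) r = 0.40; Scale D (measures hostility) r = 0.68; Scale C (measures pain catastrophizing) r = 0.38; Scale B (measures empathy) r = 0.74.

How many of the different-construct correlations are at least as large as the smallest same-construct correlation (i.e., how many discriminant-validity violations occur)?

2

Convergent (same construct = empathy): Scale A, Scale B.
Smallest convergent = 0.40. Discriminant values: 0.70, 0.68, 0.38; count ≥ 0.40 → 2.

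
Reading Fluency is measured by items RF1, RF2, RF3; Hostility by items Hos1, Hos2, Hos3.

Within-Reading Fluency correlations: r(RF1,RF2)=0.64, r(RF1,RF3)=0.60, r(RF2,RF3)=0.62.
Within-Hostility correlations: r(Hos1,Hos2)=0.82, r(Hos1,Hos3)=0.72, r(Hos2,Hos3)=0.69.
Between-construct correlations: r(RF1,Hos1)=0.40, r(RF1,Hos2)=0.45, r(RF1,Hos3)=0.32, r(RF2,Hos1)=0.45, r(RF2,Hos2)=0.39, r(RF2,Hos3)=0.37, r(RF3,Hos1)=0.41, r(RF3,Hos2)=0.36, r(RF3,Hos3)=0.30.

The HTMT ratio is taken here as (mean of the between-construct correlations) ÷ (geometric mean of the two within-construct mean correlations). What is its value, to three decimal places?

Mean between = 3.45/9 = 0.3833.
Mean within-RF = 1.86/3 = 0.6200; mean within-Hos = 2.23/3 = 0.7433.
Geometric mean = √(0.6200 × 0.7433) = 0.6789.
HTMT = 0.3833 / 0.6789 = 0.565.

0.565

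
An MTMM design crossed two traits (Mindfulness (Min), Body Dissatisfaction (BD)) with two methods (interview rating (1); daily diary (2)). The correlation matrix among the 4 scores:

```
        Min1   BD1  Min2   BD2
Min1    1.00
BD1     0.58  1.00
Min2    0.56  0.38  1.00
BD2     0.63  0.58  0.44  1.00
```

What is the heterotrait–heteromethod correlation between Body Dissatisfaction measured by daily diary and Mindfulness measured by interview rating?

0.63

Different traits and methods: r(BD2, Min1) = 0.63.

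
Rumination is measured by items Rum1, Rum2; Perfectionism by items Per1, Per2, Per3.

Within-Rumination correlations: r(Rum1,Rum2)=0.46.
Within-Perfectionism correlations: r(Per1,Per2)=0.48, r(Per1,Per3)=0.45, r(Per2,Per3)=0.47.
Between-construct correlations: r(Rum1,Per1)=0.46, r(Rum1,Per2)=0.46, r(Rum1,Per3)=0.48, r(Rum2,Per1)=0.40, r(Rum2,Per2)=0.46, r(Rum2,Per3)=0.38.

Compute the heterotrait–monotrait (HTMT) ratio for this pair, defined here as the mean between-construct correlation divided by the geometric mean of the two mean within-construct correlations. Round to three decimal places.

Mean heterotrait r = 2.64/6 = 0.4400.
Mean within-Rum = 0.46/1 = 0.4600; mean within-Per = 1.40/3 = 0.4667.
Geometric mean = √(0.4600 × 0.4667) = 0.4633.
HTMT = 0.4400 / 0.4633 = 0.950.

0.950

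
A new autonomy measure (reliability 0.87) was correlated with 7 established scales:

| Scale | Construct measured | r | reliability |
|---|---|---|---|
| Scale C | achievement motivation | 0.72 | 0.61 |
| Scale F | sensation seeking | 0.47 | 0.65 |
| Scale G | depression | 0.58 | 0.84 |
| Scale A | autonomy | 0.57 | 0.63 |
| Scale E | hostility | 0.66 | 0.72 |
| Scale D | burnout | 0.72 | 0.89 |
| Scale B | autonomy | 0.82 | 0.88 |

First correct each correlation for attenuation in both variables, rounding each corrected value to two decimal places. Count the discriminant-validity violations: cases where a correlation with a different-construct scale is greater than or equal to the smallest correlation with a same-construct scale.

3

Disattenuated r (r / √(r_scale · r_new)):
  Scale C (disc): 0.72 / √(0.61·0.87) = 0.99
  Scale F (disc): 0.47 / √(0.65·0.87) = 0.63
  Scale G (disc): 0.58 / √(0.84·0.87) = 0.68
  Scale A (conv): 0.57 / √(0.63·0.87) = 0.77
  Scale E (disc): 0.66 / √(0.72·0.87) = 0.83
  Scale D (disc): 0.72 / √(0.89·0.87) = 0.82
  Scale B (conv): 0.82 / √(0.88·0.87) = 0.94
Smallest convergent = 0.77. Discriminant values: 0.99, 0.63, 0.68, 0.83, 0.82; count ≥ 0.77 → 3.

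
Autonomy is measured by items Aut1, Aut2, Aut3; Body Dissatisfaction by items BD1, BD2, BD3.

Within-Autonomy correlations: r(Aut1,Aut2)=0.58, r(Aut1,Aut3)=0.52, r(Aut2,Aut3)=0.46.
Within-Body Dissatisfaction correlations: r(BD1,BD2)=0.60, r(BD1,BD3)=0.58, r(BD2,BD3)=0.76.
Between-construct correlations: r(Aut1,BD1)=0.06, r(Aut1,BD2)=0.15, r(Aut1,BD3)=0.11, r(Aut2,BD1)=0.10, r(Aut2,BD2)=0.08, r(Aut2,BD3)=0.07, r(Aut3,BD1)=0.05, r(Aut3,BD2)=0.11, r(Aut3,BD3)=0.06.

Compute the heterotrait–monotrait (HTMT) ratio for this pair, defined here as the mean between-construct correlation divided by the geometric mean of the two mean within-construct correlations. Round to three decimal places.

0.151

Mean between = 0.79/9 = 0.0878.
Mean within-Aut = 1.56/3 = 0.5200; mean within-BD = 1.94/3 = 0.6467.
Geometric mean = √(0.5200 × 0.6467) = 0.5799.
HTMT = 0.0878 / 0.5799 = 0.151.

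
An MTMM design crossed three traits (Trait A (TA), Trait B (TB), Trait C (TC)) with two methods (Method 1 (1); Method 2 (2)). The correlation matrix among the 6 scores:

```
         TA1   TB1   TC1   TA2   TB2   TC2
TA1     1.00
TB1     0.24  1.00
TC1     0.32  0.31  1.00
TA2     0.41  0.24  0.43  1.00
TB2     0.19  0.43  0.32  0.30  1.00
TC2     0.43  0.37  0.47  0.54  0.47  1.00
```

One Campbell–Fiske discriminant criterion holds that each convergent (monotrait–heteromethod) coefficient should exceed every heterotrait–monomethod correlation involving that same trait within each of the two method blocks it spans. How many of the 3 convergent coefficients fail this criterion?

Checking each validity diagonal entry against its comparison values:
TA (methods 1·2): 0.41 vs {0.24, 0.30, 0.32, 0.54} → fail.
TB (methods 1·2): 0.43 vs {0.24, 0.30, 0.31, 0.47} → fail.
TC (methods 1·2): 0.47 vs {0.32, 0.54, 0.31, 0.47} → fail.
3 of 3 fail.

3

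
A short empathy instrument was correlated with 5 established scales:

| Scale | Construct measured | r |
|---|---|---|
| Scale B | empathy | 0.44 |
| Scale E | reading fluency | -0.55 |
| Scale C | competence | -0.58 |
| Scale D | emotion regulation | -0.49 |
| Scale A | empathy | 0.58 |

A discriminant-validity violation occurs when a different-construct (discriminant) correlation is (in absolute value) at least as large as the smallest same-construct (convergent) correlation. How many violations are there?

3

Convergent (same construct = empathy): Scale B, Scale A.
Smallest convergent = 0.44. Discriminant |r|: 0.55, 0.58, 0.49; count ≥ 0.44 → 3.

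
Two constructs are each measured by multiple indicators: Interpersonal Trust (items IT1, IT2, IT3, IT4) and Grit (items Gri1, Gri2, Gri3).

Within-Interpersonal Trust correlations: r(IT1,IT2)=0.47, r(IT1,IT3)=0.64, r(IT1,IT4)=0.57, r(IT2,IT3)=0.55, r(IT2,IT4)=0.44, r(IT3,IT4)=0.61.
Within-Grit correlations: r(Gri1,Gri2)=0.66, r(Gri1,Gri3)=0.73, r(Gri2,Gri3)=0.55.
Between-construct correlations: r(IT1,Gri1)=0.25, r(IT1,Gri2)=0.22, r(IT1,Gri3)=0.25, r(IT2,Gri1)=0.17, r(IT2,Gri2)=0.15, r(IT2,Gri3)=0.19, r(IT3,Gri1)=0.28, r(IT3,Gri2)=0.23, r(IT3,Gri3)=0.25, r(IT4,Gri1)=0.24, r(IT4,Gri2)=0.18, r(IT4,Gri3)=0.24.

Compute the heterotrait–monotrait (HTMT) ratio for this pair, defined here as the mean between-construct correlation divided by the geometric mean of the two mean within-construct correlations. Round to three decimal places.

0.371

Mean between = 2.65/12 = 0.2208.
Mean within-IT = 3.28/6 = 0.5467; mean within-Gri = 1.94/3 = 0.6467.
Geometric mean = √(0.5467 × 0.6467) = 0.5946.
HTMT = 0.2208 / 0.5946 = 0.371.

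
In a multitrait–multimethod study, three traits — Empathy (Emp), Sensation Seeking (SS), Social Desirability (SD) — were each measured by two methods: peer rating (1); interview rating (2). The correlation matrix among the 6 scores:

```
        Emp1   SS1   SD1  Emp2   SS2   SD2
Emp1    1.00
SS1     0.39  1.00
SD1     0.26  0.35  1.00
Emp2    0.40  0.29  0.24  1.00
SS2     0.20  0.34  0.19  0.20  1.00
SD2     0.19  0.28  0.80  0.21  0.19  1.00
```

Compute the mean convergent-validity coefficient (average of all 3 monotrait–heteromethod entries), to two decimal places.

0.51

Convergent values: 0.40, 0.34, 0.80; mean = 1.54/3 = 0.51.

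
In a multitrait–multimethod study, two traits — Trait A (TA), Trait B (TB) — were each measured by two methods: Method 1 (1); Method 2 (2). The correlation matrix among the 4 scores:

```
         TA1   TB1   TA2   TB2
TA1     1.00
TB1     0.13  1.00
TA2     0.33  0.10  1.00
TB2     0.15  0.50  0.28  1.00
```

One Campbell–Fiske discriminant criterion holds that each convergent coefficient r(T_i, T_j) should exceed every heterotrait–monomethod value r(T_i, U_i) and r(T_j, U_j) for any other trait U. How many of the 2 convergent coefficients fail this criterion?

Each convergent coefficient versus the relevant comparison correlations:
TA (methods 1·2): 0.33 vs {0.13, 0.28} → pass.
TB (methods 1·2): 0.50 vs {0.13, 0.28} → pass.
0 of 2 fail.

0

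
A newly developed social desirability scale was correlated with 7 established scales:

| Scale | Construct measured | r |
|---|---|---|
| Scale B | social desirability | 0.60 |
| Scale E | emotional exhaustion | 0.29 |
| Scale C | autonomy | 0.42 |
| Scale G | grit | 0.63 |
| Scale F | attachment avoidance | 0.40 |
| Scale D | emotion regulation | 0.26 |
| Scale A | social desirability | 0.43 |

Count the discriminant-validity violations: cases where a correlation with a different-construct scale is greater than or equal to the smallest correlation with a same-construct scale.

Convergent (same construct = social desirability): Scale B, Scale A.
Smallest convergent = 0.43. Discriminant values: 0.29, 0.42, 0.63, 0.40, 0.26; count ≥ 0.43 → 1.

1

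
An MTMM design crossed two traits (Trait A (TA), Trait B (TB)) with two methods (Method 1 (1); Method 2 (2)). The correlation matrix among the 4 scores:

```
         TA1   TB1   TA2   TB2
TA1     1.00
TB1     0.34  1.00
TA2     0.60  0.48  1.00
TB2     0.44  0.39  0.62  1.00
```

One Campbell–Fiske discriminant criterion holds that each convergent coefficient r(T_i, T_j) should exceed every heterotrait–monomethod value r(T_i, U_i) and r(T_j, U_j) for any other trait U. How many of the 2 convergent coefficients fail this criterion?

Checking each validity diagonal entry against its comparison values:
TA (methods 1·2): 0.60 vs {0.34, 0.62} → fail.
TB (methods 1·2): 0.39 vs {0.34, 0.62} → fail.
2 of 2 fail.

2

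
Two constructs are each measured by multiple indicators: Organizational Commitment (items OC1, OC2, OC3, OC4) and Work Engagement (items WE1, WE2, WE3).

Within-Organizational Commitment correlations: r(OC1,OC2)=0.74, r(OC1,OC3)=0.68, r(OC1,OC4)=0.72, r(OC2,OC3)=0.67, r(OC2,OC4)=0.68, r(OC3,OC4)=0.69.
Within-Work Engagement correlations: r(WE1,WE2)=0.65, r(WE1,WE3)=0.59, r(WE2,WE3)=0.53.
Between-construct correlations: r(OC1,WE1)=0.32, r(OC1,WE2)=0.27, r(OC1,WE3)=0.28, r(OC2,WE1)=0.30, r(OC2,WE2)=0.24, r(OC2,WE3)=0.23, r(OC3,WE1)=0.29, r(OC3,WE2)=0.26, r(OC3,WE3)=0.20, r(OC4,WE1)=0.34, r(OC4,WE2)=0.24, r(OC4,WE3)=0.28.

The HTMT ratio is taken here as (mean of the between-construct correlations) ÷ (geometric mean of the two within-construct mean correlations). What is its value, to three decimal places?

Mean between = 3.25/12 = 0.2708.
Mean within-OC = 4.18/6 = 0.6967; mean within-WE = 1.77/3 = 0.5900.
Geometric mean = √(0.6967 × 0.5900) = 0.6411.
HTMT = 0.2708 / 0.6411 = 0.422.

0.422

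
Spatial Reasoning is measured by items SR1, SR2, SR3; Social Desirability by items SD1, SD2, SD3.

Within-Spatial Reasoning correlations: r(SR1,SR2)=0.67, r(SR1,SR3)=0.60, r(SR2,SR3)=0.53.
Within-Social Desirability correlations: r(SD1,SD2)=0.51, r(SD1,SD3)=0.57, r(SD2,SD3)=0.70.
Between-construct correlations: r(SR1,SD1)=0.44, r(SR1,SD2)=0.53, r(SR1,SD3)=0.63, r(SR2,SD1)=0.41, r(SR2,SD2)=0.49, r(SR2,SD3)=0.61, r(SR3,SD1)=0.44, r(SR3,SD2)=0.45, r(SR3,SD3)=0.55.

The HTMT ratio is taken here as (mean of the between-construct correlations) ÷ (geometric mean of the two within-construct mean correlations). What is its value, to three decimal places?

Mean between = 4.55/9 = 0.5056.
Mean within-SR = 1.80/3 = 0.6000; mean within-SD = 1.78/3 = 0.5933.
Geometric mean = √(0.6000 × 0.5933) = 0.5966.
HTMT = 0.5056 / 0.5966 = 0.847.

0.847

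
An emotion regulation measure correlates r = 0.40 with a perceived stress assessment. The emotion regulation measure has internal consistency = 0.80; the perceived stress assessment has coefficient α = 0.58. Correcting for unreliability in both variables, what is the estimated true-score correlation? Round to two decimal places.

r_true = r_obs / √(r_xx · r_yy) = 0.40 / √(0.80 × 0.58) = 0.40 / √0.4640 = 0.40 / 0.6812 ≈ 0.59.

0.59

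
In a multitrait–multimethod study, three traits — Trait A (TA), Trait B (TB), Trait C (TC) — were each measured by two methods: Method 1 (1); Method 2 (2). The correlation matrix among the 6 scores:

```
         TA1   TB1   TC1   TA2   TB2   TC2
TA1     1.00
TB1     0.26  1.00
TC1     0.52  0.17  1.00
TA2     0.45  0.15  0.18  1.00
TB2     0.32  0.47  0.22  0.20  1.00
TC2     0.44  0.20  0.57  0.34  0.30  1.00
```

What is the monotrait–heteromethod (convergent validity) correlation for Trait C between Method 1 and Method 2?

Same trait (TC), different methods: r(TC1, TC2) = 0.57.

0.57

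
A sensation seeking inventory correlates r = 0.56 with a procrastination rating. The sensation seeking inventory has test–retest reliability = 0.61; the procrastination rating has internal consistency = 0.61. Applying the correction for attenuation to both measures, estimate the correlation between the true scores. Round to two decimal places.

r_true = r_obs / √(r_xx · r_yy) = 0.56 / √(0.61 × 0.61) = 0.56 / √0.3721 = 0.56 / 0.6100 ≈ 0.92.

0.92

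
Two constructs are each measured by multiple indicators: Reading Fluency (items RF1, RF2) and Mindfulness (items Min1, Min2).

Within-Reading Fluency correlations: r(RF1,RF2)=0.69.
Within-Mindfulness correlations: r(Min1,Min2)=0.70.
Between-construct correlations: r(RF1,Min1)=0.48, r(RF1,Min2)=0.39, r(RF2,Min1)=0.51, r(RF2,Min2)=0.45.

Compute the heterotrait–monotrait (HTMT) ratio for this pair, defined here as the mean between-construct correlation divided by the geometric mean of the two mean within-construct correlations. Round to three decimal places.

Mean heterotrait r = 1.83/4 = 0.4575.
Mean within-RF = 0.69/1 = 0.6900; mean within-Min = 0.70/1 = 0.7000.
Geometric mean = √(0.6900 × 0.7000) = 0.6950.
HTMT = 0.4575 / 0.6950 = 0.658.

0.658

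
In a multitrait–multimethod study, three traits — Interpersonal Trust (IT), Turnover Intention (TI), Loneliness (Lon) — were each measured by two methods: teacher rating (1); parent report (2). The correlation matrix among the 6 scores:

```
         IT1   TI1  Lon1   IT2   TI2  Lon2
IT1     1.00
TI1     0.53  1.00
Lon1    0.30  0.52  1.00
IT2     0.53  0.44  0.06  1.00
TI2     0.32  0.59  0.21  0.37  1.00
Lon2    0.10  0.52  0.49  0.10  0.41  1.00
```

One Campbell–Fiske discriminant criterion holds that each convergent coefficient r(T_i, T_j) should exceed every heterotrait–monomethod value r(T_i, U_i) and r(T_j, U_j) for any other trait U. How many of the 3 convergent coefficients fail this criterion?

Convergent coefficients and their comparison sets:
IT (methods 1·2): 0.53 vs {0.53, 0.37, 0.30, 0.10} → fail.
TI (methods 1·2): 0.59 vs {0.53, 0.37, 0.52, 0.41} → pass.
Lon (methods 1·2): 0.49 vs {0.30, 0.10, 0.52, 0.41} → fail.
2 of 3 fail.

2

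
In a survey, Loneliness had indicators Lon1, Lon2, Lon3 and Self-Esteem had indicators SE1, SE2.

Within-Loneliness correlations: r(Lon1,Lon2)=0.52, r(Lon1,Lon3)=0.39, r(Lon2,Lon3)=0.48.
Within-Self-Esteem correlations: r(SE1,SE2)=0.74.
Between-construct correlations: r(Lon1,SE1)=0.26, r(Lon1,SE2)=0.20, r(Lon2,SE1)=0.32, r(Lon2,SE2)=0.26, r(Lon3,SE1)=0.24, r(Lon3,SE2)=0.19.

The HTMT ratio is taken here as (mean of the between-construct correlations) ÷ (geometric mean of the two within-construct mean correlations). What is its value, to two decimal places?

Mean between = 1.47/6 = 0.2450.
Mean within-Lon = 1.39/3 = 0.4633; mean within-SE = 0.74/1 = 0.7400.
Geometric mean = √(0.4633 × 0.7400) = 0.5855.
HTMT = 0.2450 / 0.5855 = 0.42.

0.42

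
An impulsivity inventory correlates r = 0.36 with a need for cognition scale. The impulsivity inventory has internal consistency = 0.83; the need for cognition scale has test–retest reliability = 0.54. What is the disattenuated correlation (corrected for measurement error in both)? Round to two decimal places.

r_true = r_obs / √(r_xx · r_yy) = 0.36 / √(0.83 × 0.54) = 0.36 / √0.4482 = 0.36 / 0.6695 ≈ 0.54.

0.54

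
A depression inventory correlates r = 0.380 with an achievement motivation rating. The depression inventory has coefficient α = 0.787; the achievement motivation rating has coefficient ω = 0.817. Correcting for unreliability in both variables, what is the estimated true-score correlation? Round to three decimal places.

r_true = r_obs / √(r_xx · r_yy) = 0.380 / √(0.787 × 0.817) = 0.380 / √0.642979 = 0.380 / 0.8019 ≈ 0.474.

0.474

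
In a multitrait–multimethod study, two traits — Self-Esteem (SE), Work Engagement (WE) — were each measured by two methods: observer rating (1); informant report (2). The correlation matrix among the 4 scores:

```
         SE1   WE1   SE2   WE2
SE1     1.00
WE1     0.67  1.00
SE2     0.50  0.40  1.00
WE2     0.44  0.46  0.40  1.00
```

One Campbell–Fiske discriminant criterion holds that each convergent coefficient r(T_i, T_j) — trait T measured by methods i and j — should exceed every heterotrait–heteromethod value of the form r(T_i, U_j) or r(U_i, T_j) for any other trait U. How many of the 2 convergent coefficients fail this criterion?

0

Convergent coefficients and their comparison sets:
SE (methods 1·2): 0.50 vs {0.44, 0.40} → pass.
WE (methods 1·2): 0.46 vs {0.40, 0.44} → pass.
0 of 2 fail.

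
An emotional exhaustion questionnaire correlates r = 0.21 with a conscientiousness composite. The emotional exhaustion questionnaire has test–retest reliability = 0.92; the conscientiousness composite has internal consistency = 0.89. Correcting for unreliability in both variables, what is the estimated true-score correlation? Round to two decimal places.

0.23

r_true = r_obs / √(r_xx · r_yy) = 0.21 / √(0.92 × 0.89) = 0.21 / √0.8188 = 0.21 / 0.9049 ≈ 0.23.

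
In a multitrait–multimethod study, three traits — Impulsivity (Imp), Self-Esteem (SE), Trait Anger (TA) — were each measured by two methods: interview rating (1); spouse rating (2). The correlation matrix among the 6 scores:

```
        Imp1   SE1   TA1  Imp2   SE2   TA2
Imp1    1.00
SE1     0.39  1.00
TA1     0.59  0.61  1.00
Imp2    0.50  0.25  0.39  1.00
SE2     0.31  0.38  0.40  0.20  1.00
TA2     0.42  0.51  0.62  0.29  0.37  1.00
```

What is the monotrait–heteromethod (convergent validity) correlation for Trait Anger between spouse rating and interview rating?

0.62

Same trait (TA), different methods: r(TA2, TA1) = 0.62.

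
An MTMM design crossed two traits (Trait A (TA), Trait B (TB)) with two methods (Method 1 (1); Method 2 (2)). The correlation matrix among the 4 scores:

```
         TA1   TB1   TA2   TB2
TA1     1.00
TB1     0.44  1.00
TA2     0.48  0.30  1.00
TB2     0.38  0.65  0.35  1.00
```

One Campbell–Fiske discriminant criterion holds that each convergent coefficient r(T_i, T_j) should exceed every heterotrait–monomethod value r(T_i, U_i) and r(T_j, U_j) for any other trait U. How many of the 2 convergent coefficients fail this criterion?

Convergent coefficients and their comparison sets:
TA (methods 1·2): 0.48 vs {0.44, 0.35} → pass.
TB (methods 1·2): 0.65 vs {0.44, 0.35} → pass.
0 of 2 fail.

0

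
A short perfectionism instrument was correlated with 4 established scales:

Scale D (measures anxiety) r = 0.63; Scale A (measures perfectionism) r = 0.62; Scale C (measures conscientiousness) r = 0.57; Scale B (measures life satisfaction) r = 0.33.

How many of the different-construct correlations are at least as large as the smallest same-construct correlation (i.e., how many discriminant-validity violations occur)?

Convergent (same construct = perfectionism): Scale A.
Smallest convergent = 0.62. Discriminant values: 0.63, 0.57, 0.33; count ≥ 0.62 → 1.

1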